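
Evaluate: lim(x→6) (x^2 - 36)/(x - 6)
This is a standard limit.

Factor or rationalize the expression:
  lim(x→6) (x^2 - 36)/(x - 6) = 12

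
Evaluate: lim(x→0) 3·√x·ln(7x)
This is a 0·∞ indeterminate form.

Rewrite 0·∞ as a quotient (0/0 or ∞/∞ form), then apply L'Hôpital's rule:
  lim(x→0) 3·√x·ln(7x) = 0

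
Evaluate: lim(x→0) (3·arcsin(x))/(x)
This is a 0/0 indeterminate form.

Apply L'Hôpital's rule: differentiate numerator and denominator separately.
  f(x) = 3·asin(x)   ⇒   f'(x) = 3/sqrt(1 - x^2)
  g(x) = x   ⇒   g'(x) = 1
  lim(x→0) f'(x)/g'(x) = lim(x→0) (3/sqrt(1 - x^2))/(1)
  = 3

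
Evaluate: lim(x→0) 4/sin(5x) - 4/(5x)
This is an ∞-∞ indeterminate form.

Combine fractions or rationalize to convert ∞-∞ to 0/0 form:
  lim(x→0) 4/sin(5x) - 4/(5x) = 0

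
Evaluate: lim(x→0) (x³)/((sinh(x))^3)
This is a 0/0 indeterminate form.

Apply L'Hôpital's rule: differentiate numerator and denominator separately.
  f(x) = x^3   ⇒   f'(x) = 3·x^2
  g(x) = sinh(x)^3   ⇒   g'(x) = 3·sinh(x)^2·cosh(x)
  lim(x→0) f'(x)/g'(x) = lim(x→0) (3·x^2)/(3·sinh(x)^2·cosh(x))
  = 1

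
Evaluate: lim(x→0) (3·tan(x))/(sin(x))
This is a 0/0 indeterminate form.

Apply L'Hôpital's rule: differentiate numerator and denominator separately.
  f(x) = 3·tan(x)   ⇒   f'(x) = 3·tan(x)^2 + 3
  g(x) = sin(x)   ⇒   g'(x) = cos(x)
  lim(x→0) f'(x)/g'(x) = lim(x→0) (3·tan(x)^2 + 3)/(cos(x))
  = 3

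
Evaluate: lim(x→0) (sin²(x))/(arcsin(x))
This is a 0/0 indeterminate form.

Apply L'Hôpital's rule: differentiate numerator and denominator separately.
  f(x) = sin(x)^2   ⇒   f'(x) = 2·sin(x)·cos(x)
  g(x) = asin(x)   ⇒   g'(x) = 1/sqrt(1 - x^2)
  lim(x→0) f'(x)/g'(x) = lim(x→0) (2·sin(x)·cos(x))/(1/sqrt(1 - x^2))
  = 0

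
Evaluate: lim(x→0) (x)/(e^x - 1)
This is a 0/0 indeterminate form.

Apply L'Hôpital's rule: differentiate numerator and denominator separately.
  f(x) = x   ⇒   f'(x) = 1
  g(x) = e^(x) - 1   ⇒   g'(x) = e^(x)
  lim(x→0) f'(x)/g'(x) = lim(x→0) (1)/(e^(x))
  = 1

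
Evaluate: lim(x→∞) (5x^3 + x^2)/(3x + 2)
This is an ∞/∞ indeterminate form.

Apply L'Hôpital's rule: differentiate numerator and denominator separately.
  f(x) = 5·x^3 + x^2   ⇒   f'(x) = 15·x^2 + 2·x
  g(x) = 3·x + 2   ⇒   g'(x) = 3
  lim(x→∞) f'(x)/g'(x) = lim(x→∞) (15·x^2 + 2·x)/(3)
  = ∞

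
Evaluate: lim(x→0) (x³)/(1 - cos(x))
This is a 0/0 indeterminate form.

Apply L'Hôpital's rule: differentiate numerator and denominator separately.
  f(x) = x^3   ⇒   f'(x) = 3·x^2
  g(x) = 1 - cos(x)   ⇒   g'(x) = sin(x)
  lim(x→0) f'(x)/g'(x) = lim(x→0) (3·x^2)/(sin(x))
  = 0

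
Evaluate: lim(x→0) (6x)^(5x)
This is an exponential indeterminate form.

For exponential indeterminate forms, take the natural log:
  Let L = lim(x→0) (6x)^(5x)
  Then ln(L) = lim(x→0) [exponent × ln(base)]
  Evaluate using L'Hôpital or standard limits, then exponentiate.
  L = 1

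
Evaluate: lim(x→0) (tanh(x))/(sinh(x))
This is a 0/0 indeterminate form.

Apply L'Hôpital's rule: differentiate numerator and denominator separately.
  f(x) = tanh(x)   ⇒   f'(x) = 1 - tanh(x)^2
  g(x) = sinh(x)   ⇒   g'(x) = cosh(x)
  lim(x→0) f'(x)/g'(x) = lim(x→0) (1 - tanh(x)^2)/(cosh(x))
  = 1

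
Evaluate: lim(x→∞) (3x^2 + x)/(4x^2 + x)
This is an ∞/∞ indeterminate form.

Apply L'Hôpital's rule: differentiate numerator and denominator separately.
  f(x) = 3·x^2 + x   ⇒   f'(x) = 6·x + 1
  g(x) = 4·x^2 + x   ⇒   g'(x) = 8·x + 1
  lim(x→∞) f'(x)/g'(x) = lim(x→∞) (6·x + 1)/(8·x + 1)
  = 3/4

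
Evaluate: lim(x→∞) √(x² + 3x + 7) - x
This is an ∞-∞ indeterminate form.

Combine fractions or rationalize to convert ∞-∞ to 0/0 form:
  lim(x→∞) √(x² + 3x + 7) - x = 3/2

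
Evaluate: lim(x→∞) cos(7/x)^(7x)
This is an exponential indeterminate form.

For exponential indeterminate forms, take the natural log:
  Let L = lim(x→∞) cos(7/x)^(7x)
  Then ln(L) = lim(x→∞) [exponent × ln(base)]
  Evaluate using L'Hôpital or standard limits, then exponentiate.
  L = 1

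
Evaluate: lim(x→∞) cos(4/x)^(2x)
This is an exponential indeterminate form.

For exponential indeterminate forms, take the natural log:
  Let L = lim(x→∞) cos(4/x)^(2x)
  Then ln(L) = lim(x→∞) [exponent × ln(base)]
  Evaluate using L'Hôpital or standard limits, then exponentiate.
  L = 1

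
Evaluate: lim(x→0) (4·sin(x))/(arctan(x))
This is a 0/0 indeterminate form.

Apply L'Hôpital's rule: differentiate numerator and denominator separately.
  f(x) = 4·sin(x)   ⇒   f'(x) = 4·cos(x)
  g(x) = atan(x)   ⇒   g'(x) = 1/(x^2 + 1)
  lim(x→0) f'(x)/g'(x) = lim(x→0) (4·cos(x))/(1/(x^2 + 1))
  = 4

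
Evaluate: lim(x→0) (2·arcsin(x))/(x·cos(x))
This is a 0/0 indeterminate form.

Apply L'Hôpital's rule: differentiate numerator and denominator separately.
  f(x) = 2·asin(x)   ⇒   f'(x) = 2/sqrt(1 - x^2)
  g(x) = x·cos(x)   ⇒   g'(x) = -x·sin(x) + cos(x)
  lim(x→0) f'(x)/g'(x) = lim(x→0) (2/sqrt(1 - x^2))/(-x·sin(x) + cos(x))
  = 2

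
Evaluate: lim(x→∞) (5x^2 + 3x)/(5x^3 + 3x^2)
This is an ∞/∞ indeterminate form.

Apply L'Hôpital's rule: differentiate numerator and denominator separately.
  f(x) = 5·x^2 + 3·x   ⇒   f'(x) = 10·x + 3
  g(x) = 5·x^3 + 3·x^2   ⇒   g'(x) = 15·x^2 + 6·x
  lim(x→∞) f'(x)/g'(x) = lim(x→∞) (10·x + 3)/(15·x^2 + 6·x)
  = 0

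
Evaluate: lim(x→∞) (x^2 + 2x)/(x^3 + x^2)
This is an ∞/∞ indeterminate form.

Apply L'Hôpital's rule: differentiate numerator and denominator separately.
  f(x) = x^2 + 2·x   ⇒   f'(x) = 2·x + 2
  g(x) = x^3 + x^2   ⇒   g'(x) = 3·x^2 + 2·x
  lim(x→∞) f'(x)/g'(x) = lim(x→∞) (2·x + 2)/(3·x^2 + 2·x)
  = 0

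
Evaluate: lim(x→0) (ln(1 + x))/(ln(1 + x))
This is a 0/0 indeterminate form.

Apply L'Hôpital's rule: differentiate numerator and denominator separately.
  f(x) = ln(x + 1)   ⇒   f'(x) = 1/(x + 1)
  g(x) = ln(x + 1)   ⇒   g'(x) = 1/(x + 1)
  lim(x→0) f'(x)/g'(x) = lim(x→0) (1/(x + 1))/(1/(x + 1))
  = 1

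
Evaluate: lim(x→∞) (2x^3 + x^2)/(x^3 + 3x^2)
This is an ∞/∞ indeterminate form.

Apply L'Hôpital's rule: differentiate numerator and denominator separately.
  f(x) = 2·x^3 + x^2   ⇒   f'(x) = 6·x^2 + 2·x
  g(x) = x^3 + 3·x^2   ⇒   g'(x) = 3·x^2 + 6·x
  lim(x→∞) f'(x)/g'(x) = lim(x→∞) (6·x^2 + 2·x)/(3·x^2 + 6·x)
  = 2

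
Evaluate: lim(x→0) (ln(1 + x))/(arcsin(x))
This is a 0/0 indeterminate form.

Apply L'Hôpital's rule: differentiate numerator and denominator separately.
  f(x) = ln(x + 1)   ⇒   f'(x) = 1/(x + 1)
  g(x) = asin(x)   ⇒   g'(x) = 1/sqrt(1 - x^2)
  lim(x→0) f'(x)/g'(x) = lim(x→0) (1/(x + 1))/(1/sqrt(1 - x^2))
  = 1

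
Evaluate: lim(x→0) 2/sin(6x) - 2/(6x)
This is an ∞-∞ indeterminate form.

Combine fractions or rationalize to convert ∞-∞ to 0/0 form:
  lim(x→0) 2/sin(6x) - 2/(6x) = 0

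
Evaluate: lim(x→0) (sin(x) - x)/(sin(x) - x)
This is a 0/0 indeterminate form.

Apply L'Hôpital's rule: differentiate numerator and denominator separately.
  f(x) = -x + sin(x)   ⇒   f'(x) = cos(x) - 1
  g(x) = -x + sin(x)   ⇒   g'(x) = cos(x) - 1
  lim(x→0) f'(x)/g'(x) = lim(x→0) (cos(x) - 1)/(cos(x) - 1)
  = 1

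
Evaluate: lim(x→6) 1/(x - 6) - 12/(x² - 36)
This is an ∞-∞ indeterminate form.

Combine fractions or rationalize to convert ∞-∞ to 0/0 form:
  lim(x→6) 1/(x - 6) - 12/(x² - 36) = 1/12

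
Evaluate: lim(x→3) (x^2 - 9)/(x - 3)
This is a standard limit.

Factor or rationalize the expression:
  lim(x→3) (x^2 - 9)/(x - 3) = 6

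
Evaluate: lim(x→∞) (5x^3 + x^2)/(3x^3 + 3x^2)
This is an ∞/∞ indeterminate form.

Apply L'Hôpital's rule: differentiate numerator and denominator separately.
  f(x) = 5·x^3 + x^2   ⇒   f'(x) = 15·x^2 + 2·x
  g(x) = 3·x^3 + 3·x^2   ⇒   g'(x) = 9·x^2 + 6·x
  lim(x→∞) f'(x)/g'(x) = lim(x→∞) (15·x^2 + 2·x)/(9·x^2 + 6·x)
  = 5/3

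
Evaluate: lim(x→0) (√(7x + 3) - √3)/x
This is a standard limit.

Factor or rationalize the expression:
  lim(x→0) (√(7x + 3) - √3)/x = 7·sqrt(3)/6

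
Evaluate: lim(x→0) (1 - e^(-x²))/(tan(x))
This is a 0/0 indeterminate form.

Apply L'Hôpital's rule: differentiate numerator and denominator separately.
  f(x) = 1 - e^(-x^2)   ⇒   f'(x) = 2·x·e^(-x^2)
  g(x) = tan(x)   ⇒   g'(x) = tan(x)^2 + 1
  lim(x→0) f'(x)/g'(x) = lim(x→0) (2·x·e^(-x^2))/(tan(x)^2 + 1)
  = 0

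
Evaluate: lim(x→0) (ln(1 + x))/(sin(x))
This is a 0/0 indeterminate form.

Apply L'Hôpital's rule: differentiate numerator and denominator separately.
  f(x) = ln(x + 1)   ⇒   f'(x) = 1/(x + 1)
  g(x) = sin(x)   ⇒   g'(x) = cos(x)
  lim(x→0) f'(x)/g'(x) = lim(x→0) (1/(x + 1))/(cos(x))
  = 1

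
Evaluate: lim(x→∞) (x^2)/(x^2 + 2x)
This is an ∞/∞ indeterminate form.

Apply L'Hôpital's rule: differentiate numerator and denominator separately.
  f(x) = x^2   ⇒   f'(x) = 2·x
  g(x) = x^2 + 2·x   ⇒   g'(x) = 2·x + 2
  lim(x→∞) f'(x)/g'(x) = lim(x→∞) (2·x)/(2·x + 2)
  = 1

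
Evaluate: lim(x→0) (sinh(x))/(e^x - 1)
This is a 0/0 indeterminate form.

Apply L'Hôpital's rule: differentiate numerator and denominator separately.
  f(x) = sinh(x)   ⇒   f'(x) = cosh(x)
  g(x) = e^(x) - 1   ⇒   g'(x) = e^(x)
  lim(x→0) f'(x)/g'(x) = lim(x→0) (cosh(x))/(e^(x))
  = 1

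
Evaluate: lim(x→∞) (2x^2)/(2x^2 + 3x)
This is an ∞/∞ indeterminate form.

Apply L'Hôpital's rule: differentiate numerator and denominator separately.
  f(x) = 2·x^2   ⇒   f'(x) = 4·x
  g(x) = 2·x^2 + 3·x   ⇒   g'(x) = 4·x + 3
  lim(x→∞) f'(x)/g'(x) = lim(x→∞) (4·x)/(4·x + 3)
  = 1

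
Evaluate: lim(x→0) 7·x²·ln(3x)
This is a 0·∞ indeterminate form.

Rewrite 0·∞ as a quotient (0/0 or ∞/∞ form), then apply L'Hôpital's rule:
  lim(x→0) 7·x²·ln(3x) = 0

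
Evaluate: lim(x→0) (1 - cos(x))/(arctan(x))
This is a 0/0 indeterminate form.

Apply L'Hôpital's rule: differentiate numerator and denominator separately.
  f(x) = 1 - cos(x)   ⇒   f'(x) = sin(x)
  g(x) = atan(x)   ⇒   g'(x) = 1/(x^2 + 1)
  lim(x→0) f'(x)/g'(x) = lim(x→0) (sin(x))/(1/(x^2 + 1))
  = 0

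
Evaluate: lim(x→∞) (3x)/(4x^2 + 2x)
This is an ∞/∞ indeterminate form.

Apply L'Hôpital's rule: differentiate numerator and denominator separately.
  f(x) = 3·x   ⇒   f'(x) = 3
  g(x) = 4·x^2 + 2·x   ⇒   g'(x) = 8·x + 2
  lim(x→∞) f'(x)/g'(x) = lim(x→∞) (3)/(8·x + 2)
  = 0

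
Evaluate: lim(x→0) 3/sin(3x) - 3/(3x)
This is an ∞-∞ indeterminate form.

Combine fractions or rationalize to convert ∞-∞ to 0/0 form:
  lim(x→0) 3/sin(3x) - 3/(3x) = 0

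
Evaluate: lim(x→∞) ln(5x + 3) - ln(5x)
This is an ∞-∞ indeterminate form.

Combine fractions or rationalize to convert ∞-∞ to 0/0 form:
  lim(x→∞) ln(5x + 3) - ln(5x) = 0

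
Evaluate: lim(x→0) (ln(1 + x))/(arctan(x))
This is a 0/0 indeterminate form.

Apply L'Hôpital's rule: differentiate numerator and denominator separately.
  f(x) = ln(x + 1)   ⇒   f'(x) = 1/(x + 1)
  g(x) = atan(x)   ⇒   g'(x) = 1/(x^2 + 1)
  lim(x→0) f'(x)/g'(x) = lim(x→0) (1/(x + 1))/(1/(x^2 + 1))
  = 1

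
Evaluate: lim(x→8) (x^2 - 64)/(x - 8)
This is a standard limit.

Factor or rationalize the expression:
  lim(x→8) (x^2 - 64)/(x - 8) = 16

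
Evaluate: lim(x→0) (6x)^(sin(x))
This is an exponential indeterminate form.

For exponential indeterminate forms, take the natural log:
  Let L = lim(x→0) (6x)^(sin(x))
  Then ln(L) = lim(x→0) [exponent × ln(base)]
  Evaluate using L'Hôpital or standard limits, then exponentiate.
  L = 1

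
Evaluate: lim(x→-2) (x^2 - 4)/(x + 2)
This is a standard limit.

Factor or rationalize the expression:
  lim(x→-2) (x^2 - 4)/(x + 2) = -4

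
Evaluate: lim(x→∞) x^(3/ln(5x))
This is an exponential indeterminate form.

For exponential indeterminate forms, take the natural log:
  Let L = lim(x→∞) x^(3/ln(5x))
  Then ln(L) = lim(x→∞) [exponent × ln(base)]
  Evaluate using L'Hôpital or standard limits, then exponentiate.
  L = e^(3)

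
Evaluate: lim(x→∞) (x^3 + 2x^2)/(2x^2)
This is an ∞/∞ indeterminate form.

Apply L'Hôpital's rule: differentiate numerator and denominator separately.
  f(x) = x^3 + 2·x^2   ⇒   f'(x) = 3·x^2 + 4·x
  g(x) = 2·x^2   ⇒   g'(x) = 4·x
  lim(x→∞) f'(x)/g'(x) = lim(x→∞) (3·x^2 + 4·x)/(4·x)
  = ∞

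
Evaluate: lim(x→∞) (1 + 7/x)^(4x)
This is an exponential indeterminate form.

For exponential indeterminate forms, take the natural log:
  Let L = lim(x→∞) (1 + 7/x)^(4x)
  Then ln(L) = lim(x→∞) [exponent × ln(base)]
  Evaluate using L'Hôpital or standard limits, then exponentiate.
  L = e^(28)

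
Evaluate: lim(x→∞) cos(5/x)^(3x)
This is an exponential indeterminate form.

For exponential indeterminate forms, take the natural log:
  Let L = lim(x→∞) cos(5/x)^(3x)
  Then ln(L) = lim(x→∞) [exponent × ln(base)]
  Evaluate using L'Hôpital or standard limits, then exponentiate.
  L = 1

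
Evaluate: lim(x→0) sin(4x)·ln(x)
This is a 0·∞ indeterminate form.

Rewrite 0·∞ as a quotient (0/0 or ∞/∞ form), then apply L'Hôpital's rule:
  lim(x→0) sin(4x)·ln(x) = 0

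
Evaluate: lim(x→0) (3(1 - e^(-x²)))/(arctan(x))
This is a 0/0 indeterminate form.

Apply L'Hôpital's rule: differentiate numerator and denominator separately.
  f(x) = 3 - 3·e^(-x^2)   ⇒   f'(x) = 6·x·e^(-x^2)
  g(x) = atan(x)   ⇒   g'(x) = 1/(x^2 + 1)
  lim(x→0) f'(x)/g'(x) = lim(x→0) (6·x·e^(-x^2))/(1/(x^2 + 1))
  = 0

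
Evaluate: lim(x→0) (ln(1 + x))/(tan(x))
This is a 0/0 indeterminate form.

Apply L'Hôpital's rule: differentiate numerator and denominator separately.
  f(x) = ln(x + 1)   ⇒   f'(x) = 1/(x + 1)
  g(x) = tan(x)   ⇒   g'(x) = tan(x)^2 + 1
  lim(x→0) f'(x)/g'(x) = lim(x→0) (1/(x + 1))/(tan(x)^2 + 1)
  = 1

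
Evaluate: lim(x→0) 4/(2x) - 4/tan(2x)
This is an ∞-∞ indeterminate form.

Combine fractions or rationalize to convert ∞-∞ to 0/0 form:
  lim(x→0) 4/(2x) - 4/tan(2x) = 0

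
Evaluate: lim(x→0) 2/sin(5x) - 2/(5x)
This is an ∞-∞ indeterminate form.

Combine fractions or rationalize to convert ∞-∞ to 0/0 form:
  lim(x→0) 2/sin(5x) - 2/(5x) = 0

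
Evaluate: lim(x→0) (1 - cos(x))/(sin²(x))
This is a 0/0 indeterminate form.

Apply L'Hôpital's rule: differentiate numerator and denominator separately.
  f(x) = 1 - cos(x)   ⇒   f'(x) = sin(x)
  g(x) = sin(x)^2   ⇒   g'(x) = 2·sin(x)·cos(x)
  lim(x→0) f'(x)/g'(x) = lim(x→0) (sin(x))/(2·sin(x)·cos(x))
  = 1/2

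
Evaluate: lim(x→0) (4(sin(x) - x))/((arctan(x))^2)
This is a 0/0 indeterminate form.

Apply L'Hôpital's rule: differentiate numerator and denominator separately.
  f(x) = -4·x + 4·sin(x)   ⇒   f'(x) = 4·cos(x) - 4
  g(x) = atan(x)^2   ⇒   g'(x) = 2·atan(x)/(x^2 + 1)
  lim(x→0) f'(x)/g'(x) = lim(x→0) (4·cos(x) - 4)/(2·atan(x)/(x^2 + 1))
  = 0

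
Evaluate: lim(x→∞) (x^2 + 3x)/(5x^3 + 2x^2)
This is an ∞/∞ indeterminate form.

Apply L'Hôpital's rule: differentiate numerator and denominator separately.
  f(x) = x^2 + 3·x   ⇒   f'(x) = 2·x + 3
  g(x) = 5·x^3 + 2·x^2   ⇒   g'(x) = 15·x^2 + 4·x
  lim(x→∞) f'(x)/g'(x) = lim(x→∞) (2·x + 3)/(15·x^2 + 4·x)
  = 0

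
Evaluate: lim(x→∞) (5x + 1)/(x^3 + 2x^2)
This is an ∞/∞ indeterminate form.

Apply L'Hôpital's rule: differentiate numerator and denominator separately.
  f(x) = 5·x + 1   ⇒   f'(x) = 5
  g(x) = x^3 + 2·x^2   ⇒   g'(x) = 3·x^2 + 4·x
  lim(x→∞) f'(x)/g'(x) = lim(x→∞) (5)/(3·x^2 + 4·x)
  = 0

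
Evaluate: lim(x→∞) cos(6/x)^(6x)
This is an exponential indeterminate form.

For exponential indeterminate forms, take the natural log:
  Let L = lim(x→∞) cos(6/x)^(6x)
  Then ln(L) = lim(x→∞) [exponent × ln(base)]
  Evaluate using L'Hôpital or standard limits, then exponentiate.
  L = 1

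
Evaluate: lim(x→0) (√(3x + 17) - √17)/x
This is a standard limit.

Factor or rationalize the expression:
  lim(x→0) (√(3x + 17) - √17)/x = 3·sqrt(17)/34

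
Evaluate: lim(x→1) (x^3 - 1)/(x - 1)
This is a standard limit.

Factor or rationalize the expression:
  lim(x→1) (x^3 - 1)/(x - 1) = 3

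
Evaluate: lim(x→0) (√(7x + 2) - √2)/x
This is a standard limit.

Factor or rationalize the expression:
  lim(x→0) (√(7x + 2) - √2)/x = 7·sqrt(2)/4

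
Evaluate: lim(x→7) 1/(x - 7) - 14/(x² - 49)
This is an ∞-∞ indeterminate form.

Combine fractions or rationalize to convert ∞-∞ to 0/0 form:
  lim(x→7) 1/(x - 7) - 14/(x² - 49) = 1/14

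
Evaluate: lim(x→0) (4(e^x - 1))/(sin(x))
This is a 0/0 indeterminate form.

Apply L'Hôpital's rule: differentiate numerator and denominator separately.
  f(x) = 4·e^(x) - 4   ⇒   f'(x) = 4·e^(x)
  g(x) = sin(x)   ⇒   g'(x) = cos(x)
  lim(x→0) f'(x)/g'(x) = lim(x→0) (4·e^(x))/(cos(x))
  = 4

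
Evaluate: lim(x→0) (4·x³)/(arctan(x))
This is a 0/0 indeterminate form.

Apply L'Hôpital's rule: differentiate numerator and denominator separately.
  f(x) = 4·x^3   ⇒   f'(x) = 12·x^2
  g(x) = atan(x)   ⇒   g'(x) = 1/(x^2 + 1)
  lim(x→0) f'(x)/g'(x) = lim(x→0) (12·x^2)/(1/(x^2 + 1))
  = 0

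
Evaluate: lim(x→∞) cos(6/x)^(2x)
This is an exponential indeterminate form.

For exponential indeterminate forms, take the natural log:
  Let L = lim(x→∞) cos(6/x)^(2x)
  Then ln(L) = lim(x→∞) [exponent × ln(base)]
  Evaluate using L'Hôpital or standard limits, then exponentiate.
  L = 1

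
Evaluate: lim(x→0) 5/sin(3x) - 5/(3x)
This is an ∞-∞ indeterminate form.

Combine fractions or rationalize to convert ∞-∞ to 0/0 form:
  lim(x→0) 5/sin(3x) - 5/(3x) = 0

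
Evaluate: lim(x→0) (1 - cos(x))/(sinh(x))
This is a 0/0 indeterminate form.

Apply L'Hôpital's rule: differentiate numerator and denominator separately.
  f(x) = 1 - cos(x)   ⇒   f'(x) = sin(x)
  g(x) = sinh(x)   ⇒   g'(x) = cosh(x)
  lim(x→0) f'(x)/g'(x) = lim(x→0) (sin(x))/(cosh(x))
  = 0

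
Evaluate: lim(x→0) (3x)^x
This is an exponential indeterminate form.

For exponential indeterminate forms, take the natural log:
  Let L = lim(x→0) (3x)^x
  Then ln(L) = lim(x→0) [exponent × ln(base)]
  Evaluate using L'Hôpital or standard limits, then exponentiate.
  L = 1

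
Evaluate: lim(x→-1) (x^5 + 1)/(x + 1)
This is a standard limit.

Factor or rationalize the expression:
  lim(x→-1) (x^5 + 1)/(x + 1) = 5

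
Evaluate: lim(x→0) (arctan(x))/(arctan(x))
This is a 0/0 indeterminate form.

Apply L'Hôpital's rule: differentiate numerator and denominator separately.
  f(x) = atan(x)   ⇒   f'(x) = 1/(x^2 + 1)
  g(x) = atan(x)   ⇒   g'(x) = 1/(x^2 + 1)
  lim(x→0) f'(x)/g'(x) = lim(x→0) (1/(x^2 + 1))/(1/(x^2 + 1))
  = 1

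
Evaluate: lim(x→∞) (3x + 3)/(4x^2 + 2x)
This is an ∞/∞ indeterminate form.

Apply L'Hôpital's rule: differentiate numerator and denominator separately.
  f(x) = 3·x + 3   ⇒   f'(x) = 3
  g(x) = 4·x^2 + 2·x   ⇒   g'(x) = 8·x + 2
  lim(x→∞) f'(x)/g'(x) = lim(x→∞) (3)/(8·x + 2)
  = 0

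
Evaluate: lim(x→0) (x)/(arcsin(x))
This is a 0/0 indeterminate form.

Apply L'Hôpital's rule: differentiate numerator and denominator separately.
  f(x) = x   ⇒   f'(x) = 1
  g(x) = asin(x)   ⇒   g'(x) = 1/sqrt(1 - x^2)
  lim(x→0) f'(x)/g'(x) = lim(x→0) (1)/(1/sqrt(1 - x^2))
  = 1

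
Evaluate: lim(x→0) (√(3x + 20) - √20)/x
This is a standard limit.

Factor or rationalize the expression:
  lim(x→0) (√(3x + 20) - √20)/x = 3·sqrt(5)/20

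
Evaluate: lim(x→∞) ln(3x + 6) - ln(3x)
This is an ∞-∞ indeterminate form.

Combine fractions or rationalize to convert ∞-∞ to 0/0 form:
  lim(x→∞) ln(3x + 6) - ln(3x) = 0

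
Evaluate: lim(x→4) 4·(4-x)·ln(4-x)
This is a 0·∞ indeterminate form.

Rewrite 0·∞ as a quotient (0/0 or ∞/∞ form), then apply L'Hôpital's rule:
  lim(x→4) 4·(4-x)·ln(4-x) = 0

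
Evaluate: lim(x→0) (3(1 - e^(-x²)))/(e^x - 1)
This is a 0/0 indeterminate form.

Apply L'Hôpital's rule: differentiate numerator and denominator separately.
  f(x) = 3 - 3·e^(-x^2)   ⇒   f'(x) = 6·x·e^(-x^2)
  g(x) = e^(x) - 1   ⇒   g'(x) = e^(x)
  lim(x→0) f'(x)/g'(x) = lim(x→0) (6·x·e^(-x^2))/(e^(x))
  = 0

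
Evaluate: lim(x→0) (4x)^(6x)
This is an exponential indeterminate form.

For exponential indeterminate forms, take the natural log:
  Let L = lim(x→0) (4x)^(6x)
  Then ln(L) = lim(x→0) [exponent × ln(base)]
  Evaluate using L'Hôpital or standard limits, then exponentiate.
  L = 1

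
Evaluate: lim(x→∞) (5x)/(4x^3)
This is an ∞/∞ indeterminate form.

Apply L'Hôpital's rule: differentiate numerator and denominator separately.
  f(x) = 5·x   ⇒   f'(x) = 5
  g(x) = 4·x^3   ⇒   g'(x) = 12·x^2
  lim(x→∞) f'(x)/g'(x) = lim(x→∞) (5)/(12·x^2)
  = 0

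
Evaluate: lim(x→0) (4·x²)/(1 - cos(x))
This is a 0/0 indeterminate form.

Apply L'Hôpital's rule: differentiate numerator and denominator separately.
  f(x) = 4·x^2   ⇒   f'(x) = 8·x
  g(x) = 1 - cos(x)   ⇒   g'(x) = sin(x)
  lim(x→0) f'(x)/g'(x) = lim(x→0) (8·x)/(sin(x))
  = 8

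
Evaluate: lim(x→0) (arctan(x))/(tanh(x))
This is a 0/0 indeterminate form.

Apply L'Hôpital's rule: differentiate numerator and denominator separately.
  f(x) = atan(x)   ⇒   f'(x) = 1/(x^2 + 1)
  g(x) = tanh(x)   ⇒   g'(x) = 1 - tanh(x)^2
  lim(x→0) f'(x)/g'(x) = lim(x→0) (1/(x^2 + 1))/(1 - tanh(x)^2)
  = 1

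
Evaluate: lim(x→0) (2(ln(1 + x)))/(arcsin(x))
This is a 0/0 indeterminate form.

Apply L'Hôpital's rule: differentiate numerator and denominator separately.
  f(x) = 2·ln(x + 1)   ⇒   f'(x) = 2/(x + 1)
  g(x) = asin(x)   ⇒   g'(x) = 1/sqrt(1 - x^2)
  lim(x→0) f'(x)/g'(x) = lim(x→0) (2/(x + 1))/(1/sqrt(1 - x^2))
  = 2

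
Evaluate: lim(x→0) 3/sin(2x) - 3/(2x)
This is an ∞-∞ indeterminate form.

Combine fractions or rationalize to convert ∞-∞ to 0/0 form:
  lim(x→0) 3/sin(2x) - 3/(2x) = 0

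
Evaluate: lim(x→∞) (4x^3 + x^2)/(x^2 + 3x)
This is an ∞/∞ indeterminate form.

Apply L'Hôpital's rule: differentiate numerator and denominator separately.
  f(x) = 4·x^3 + x^2   ⇒   f'(x) = 12·x^2 + 2·x
  g(x) = x^2 + 3·x   ⇒   g'(x) = 2·x + 3
  lim(x→∞) f'(x)/g'(x) = lim(x→∞) (12·x^2 + 2·x)/(2·x + 3)
  = ∞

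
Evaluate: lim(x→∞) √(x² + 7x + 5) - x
This is an ∞-∞ indeterminate form.

Combine fractions or rationalize to convert ∞-∞ to 0/0 form:
  lim(x→∞) √(x² + 7x + 5) - x = 7/2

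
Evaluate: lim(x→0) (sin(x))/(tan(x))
This is a 0/0 indeterminate form.

Apply L'Hôpital's rule: differentiate numerator and denominator separately.
  f(x) = sin(x)   ⇒   f'(x) = cos(x)
  g(x) = tan(x)   ⇒   g'(x) = tan(x)^2 + 1
  lim(x→0) f'(x)/g'(x) = lim(x→0) (cos(x))/(tan(x)^2 + 1)
  = 1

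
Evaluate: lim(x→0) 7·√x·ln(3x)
This is a 0·∞ indeterminate form.

Rewrite 0·∞ as a quotient (0/0 or ∞/∞ form), then apply L'Hôpital's rule:
  lim(x→0) 7·√x·ln(3x) = 0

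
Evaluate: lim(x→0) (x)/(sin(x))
This is a 0/0 indeterminate form.

Apply L'Hôpital's rule: differentiate numerator and denominator separately.
  f(x) = x   ⇒   f'(x) = 1
  g(x) = sin(x)   ⇒   g'(x) = cos(x)
  lim(x→0) f'(x)/g'(x) = lim(x→0) (1)/(cos(x))
  = 1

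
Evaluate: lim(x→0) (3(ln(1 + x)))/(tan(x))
This is a 0/0 indeterminate form.

Apply L'Hôpital's rule: differentiate numerator and denominator separately.
  f(x) = 3·ln(x + 1)   ⇒   f'(x) = 3/(x + 1)
  g(x) = tan(x)   ⇒   g'(x) = tan(x)^2 + 1
  lim(x→0) f'(x)/g'(x) = lim(x→0) (3/(x + 1))/(tan(x)^2 + 1)
  = 3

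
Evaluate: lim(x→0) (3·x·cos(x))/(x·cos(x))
This is a 0/0 indeterminate form.

Apply L'Hôpital's rule: differentiate numerator and denominator separately.
  f(x) = 3·x·cos(x)   ⇒   f'(x) = -3·x·sin(x) + 3·cos(x)
  g(x) = x·cos(x)   ⇒   g'(x) = -x·sin(x) + cos(x)
  lim(x→0) f'(x)/g'(x) = lim(x→0) (-3·x·sin(x) + 3·cos(x))/(-x·sin(x) + cos(x))
  = 3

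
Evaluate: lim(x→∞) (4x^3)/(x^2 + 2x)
This is an ∞/∞ indeterminate form.

Apply L'Hôpital's rule: differentiate numerator and denominator separately.
  f(x) = 4·x^3   ⇒   f'(x) = 12·x^2
  g(x) = x^2 + 2·x   ⇒   g'(x) = 2·x + 2
  lim(x→∞) f'(x)/g'(x) = lim(x→∞) (12·x^2)/(2·x + 2)
  = ∞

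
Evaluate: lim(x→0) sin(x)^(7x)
This is an exponential indeterminate form.

For exponential indeterminate forms, take the natural log:
  Let L = lim(x→0) sin(x)^(7x)
  Then ln(L) = lim(x→0) [exponent × ln(base)]
  Evaluate using L'Hôpital or standard limits, then exponentiate.
  L = 1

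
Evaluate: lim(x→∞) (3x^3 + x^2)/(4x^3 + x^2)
This is an ∞/∞ indeterminate form.

Apply L'Hôpital's rule: differentiate numerator and denominator separately.
  f(x) = 3·x^3 + x^2   ⇒   f'(x) = 9·x^2 + 2·x
  g(x) = 4·x^3 + x^2   ⇒   g'(x) = 12·x^2 + 2·x
  lim(x→∞) f'(x)/g'(x) = lim(x→∞) (9·x^2 + 2·x)/(12·x^2 + 2·x)
  = 3/4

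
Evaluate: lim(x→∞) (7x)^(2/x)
This is an exponential indeterminate form.

For exponential indeterminate forms, take the natural log:
  Let L = lim(x→∞) (7x)^(2/x)
  Then ln(L) = lim(x→∞) [exponent × ln(base)]
  Evaluate using L'Hôpital or standard limits, then exponentiate.
  L = 1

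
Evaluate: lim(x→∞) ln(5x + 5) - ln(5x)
This is an ∞-∞ indeterminate form.

Combine fractions or rationalize to convert ∞-∞ to 0/0 form:
  lim(x→∞) ln(5x + 5) - ln(5x) = 0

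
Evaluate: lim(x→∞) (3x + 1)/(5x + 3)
This is an ∞/∞ indeterminate form.

Apply L'Hôpital's rule: differentiate numerator and denominator separately.
  f(x) = 3·x + 1   ⇒   f'(x) = 3
  g(x) = 5·x + 3   ⇒   g'(x) = 5
  lim(x→∞) f'(x)/g'(x) = lim(x→∞) (3)/(5)
  = 3/5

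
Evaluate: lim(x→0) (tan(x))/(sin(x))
This is a 0/0 indeterminate form.

Apply L'Hôpital's rule: differentiate numerator and denominator separately.
  f(x) = tan(x)   ⇒   f'(x) = tan(x)^2 + 1
  g(x) = sin(x)   ⇒   g'(x) = cos(x)
  lim(x→0) f'(x)/g'(x) = lim(x→0) (tan(x)^2 + 1)/(cos(x))
  = 1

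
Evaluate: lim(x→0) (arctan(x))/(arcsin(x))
This is a 0/0 indeterminate form.

Apply L'Hôpital's rule: differentiate numerator and denominator separately.
  f(x) = atan(x)   ⇒   f'(x) = 1/(x^2 + 1)
  g(x) = asin(x)   ⇒   g'(x) = 1/sqrt(1 - x^2)
  lim(x→0) f'(x)/g'(x) = lim(x→0) (1/(x^2 + 1))/(1/sqrt(1 - x^2))
  = 1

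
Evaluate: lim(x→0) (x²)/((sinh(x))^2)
This is a 0/0 indeterminate form.

Apply L'Hôpital's rule: differentiate numerator and denominator separately.
  f(x) = x^2   ⇒   f'(x) = 2·x
  g(x) = sinh(x)^2   ⇒   g'(x) = 2·sinh(x)·cosh(x)
  lim(x→0) f'(x)/g'(x) = lim(x→0) (2·x)/(2·sinh(x)·cosh(x))
  = 1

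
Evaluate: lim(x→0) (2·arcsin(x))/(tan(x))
This is a 0/0 indeterminate form.

Apply L'Hôpital's rule: differentiate numerator and denominator separately.
  f(x) = 2·asin(x)   ⇒   f'(x) = 2/sqrt(1 - x^2)
  g(x) = tan(x)   ⇒   g'(x) = tan(x)^2 + 1
  lim(x→0) f'(x)/g'(x) = lim(x→0) (2/sqrt(1 - x^2))/(tan(x)^2 + 1)
  = 2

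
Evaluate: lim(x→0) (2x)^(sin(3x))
This is an exponential indeterminate form.

For exponential indeterminate forms, take the natural log:
  Let L = lim(x→0) (2x)^(sin(3x))
  Then ln(L) = lim(x→0) [exponent × ln(base)]
  Evaluate using L'Hôpital or standard limits, then exponentiate.
  L = 1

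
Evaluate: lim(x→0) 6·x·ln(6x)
This is a 0·∞ indeterminate form.

Rewrite 0·∞ as a quotient (0/0 or ∞/∞ form), then apply L'Hôpital's rule:
  lim(x→0) 6·x·ln(6x) = 0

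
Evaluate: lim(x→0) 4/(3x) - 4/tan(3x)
This is an ∞-∞ indeterminate form.

Combine fractions or rationalize to convert ∞-∞ to 0/0 form:
  lim(x→0) 4/(3x) - 4/tan(3x) = 0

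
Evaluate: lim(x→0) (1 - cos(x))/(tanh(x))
This is a 0/0 indeterminate form.

Apply L'Hôpital's rule: differentiate numerator and denominator separately.
  f(x) = 1 - cos(x)   ⇒   f'(x) = sin(x)
  g(x) = tanh(x)   ⇒   g'(x) = 1 - tanh(x)^2
  lim(x→0) f'(x)/g'(x) = lim(x→0) (sin(x))/(1 - tanh(x)^2)
  = 0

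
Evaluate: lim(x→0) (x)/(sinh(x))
This is a 0/0 indeterminate form.

Apply L'Hôpital's rule: differentiate numerator and denominator separately.
  f(x) = x   ⇒   f'(x) = 1
  g(x) = sinh(x)   ⇒   g'(x) = cosh(x)
  lim(x→0) f'(x)/g'(x) = lim(x→0) (1)/(cosh(x))
  = 1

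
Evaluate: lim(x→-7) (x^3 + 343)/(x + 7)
This is a standard limit.

Factor or rationalize the expression:
  lim(x→-7) (x^3 + 343)/(x + 7) = 147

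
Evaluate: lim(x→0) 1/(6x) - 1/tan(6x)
This is an ∞-∞ indeterminate form.

Combine fractions or rationalize to convert ∞-∞ to 0/0 form:
  lim(x→0) 1/(6x) - 1/tan(6x) = 0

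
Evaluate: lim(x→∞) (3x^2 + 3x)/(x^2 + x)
This is an ∞/∞ indeterminate form.

Apply L'Hôpital's rule: differentiate numerator and denominator separately.
  f(x) = 3·x^2 + 3·x   ⇒   f'(x) = 6·x + 3
  g(x) = x^2 + x   ⇒   g'(x) = 2·x + 1
  lim(x→∞) f'(x)/g'(x) = lim(x→∞) (6·x + 3)/(2·x + 1)
  = 3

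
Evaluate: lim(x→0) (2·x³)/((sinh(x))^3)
This is a 0/0 indeterminate form.

Apply L'Hôpital's rule: differentiate numerator and denominator separately.
  f(x) = 2·x^3   ⇒   f'(x) = 6·x^2
  g(x) = sinh(x)^3   ⇒   g'(x) = 3·sinh(x)^2·cosh(x)
  lim(x→0) f'(x)/g'(x) = lim(x→0) (6·x^2)/(3·sinh(x)^2·cosh(x))
  = 2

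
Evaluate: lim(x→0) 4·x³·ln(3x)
This is a 0·∞ indeterminate form.

Rewrite 0·∞ as a quotient (0/0 or ∞/∞ form), then apply L'Hôpital's rule:
  lim(x→0) 4·x³·ln(3x) = 0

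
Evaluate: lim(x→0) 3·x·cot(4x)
This is a 0·∞ indeterminate form.

Rewrite 0·∞ as a quotient (0/0 or ∞/∞ form), then apply L'Hôpital's rule:
  lim(x→0) 3·x·cot(4x) = 3/4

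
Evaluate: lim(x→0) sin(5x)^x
This is an exponential indeterminate form.

For exponential indeterminate forms, take the natural log:
  Let L = lim(x→0) sin(5x)^x
  Then ln(L) = lim(x→0) [exponent × ln(base)]
  Evaluate using L'Hôpital or standard limits, then exponentiate.
  L = 1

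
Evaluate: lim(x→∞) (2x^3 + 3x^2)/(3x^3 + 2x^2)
This is an ∞/∞ indeterminate form.

Apply L'Hôpital's rule: differentiate numerator and denominator separately.
  f(x) = 2·x^3 + 3·x^2   ⇒   f'(x) = 6·x^2 + 6·x
  g(x) = 3·x^3 + 2·x^2   ⇒   g'(x) = 9·x^2 + 4·x
  lim(x→∞) f'(x)/g'(x) = lim(x→∞) (6·x^2 + 6·x)/(9·x^2 + 4·x)
  = 2/3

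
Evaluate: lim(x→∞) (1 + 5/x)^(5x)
This is an exponential indeterminate form.

For exponential indeterminate forms, take the natural log:
  Let L = lim(x→∞) (1 + 5/x)^(5x)
  Then ln(L) = lim(x→∞) [exponent × ln(base)]
  Evaluate using L'Hôpital or standard limits, then exponentiate.
  L = e^(25)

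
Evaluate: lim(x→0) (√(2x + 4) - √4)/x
This is a standard limit.

Factor or rationalize the expression:
  lim(x→0) (√(2x + 4) - √4)/x = 1/2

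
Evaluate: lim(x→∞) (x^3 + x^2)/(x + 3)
This is an ∞/∞ indeterminate form.

Apply L'Hôpital's rule: differentiate numerator and denominator separately.
  f(x) = x^3 + x^2   ⇒   f'(x) = 3·x^2 + 2·x
  g(x) = x + 3   ⇒   g'(x) = 1
  lim(x→∞) f'(x)/g'(x) = lim(x→∞) (3·x^2 + 2·x)/(1)
  = ∞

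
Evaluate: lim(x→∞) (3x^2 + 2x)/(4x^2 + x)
This is an ∞/∞ indeterminate form.

Apply L'Hôpital's rule: differentiate numerator and denominator separately.
  f(x) = 3·x^2 + 2·x   ⇒   f'(x) = 6·x + 2
  g(x) = 4·x^2 + x   ⇒   g'(x) = 8·x + 1
  lim(x→∞) f'(x)/g'(x) = lim(x→∞) (6·x + 2)/(8·x + 1)
  = 3/4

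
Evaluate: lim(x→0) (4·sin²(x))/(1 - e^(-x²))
This is a 0/0 indeterminate form.

Apply L'Hôpital's rule: differentiate numerator and denominator separately.
  f(x) = 4·sin(x)^2   ⇒   f'(x) = 8·sin(x)·cos(x)
  g(x) = 1 - e^(-x^2)   ⇒   g'(x) = 2·x·e^(-x^2)
  lim(x→0) f'(x)/g'(x) = lim(x→0) (8·sin(x)·cos(x))/(2·x·e^(-x^2))
  = 4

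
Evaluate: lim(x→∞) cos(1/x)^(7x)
This is an exponential indeterminate form.

For exponential indeterminate forms, take the natural log:
  Let L = lim(x→∞) cos(1/x)^(7x)
  Then ln(L) = lim(x→∞) [exponent × ln(base)]
  Evaluate using L'Hôpital or standard limits, then exponentiate.
  L = 1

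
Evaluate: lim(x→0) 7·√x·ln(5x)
This is a 0·∞ indeterminate form.

Rewrite 0·∞ as a quotient (0/0 or ∞/∞ form), then apply L'Hôpital's rule:
  lim(x→0) 7·√x·ln(5x) = 0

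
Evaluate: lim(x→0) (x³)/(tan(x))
This is a 0/0 indeterminate form.

Apply L'Hôpital's rule: differentiate numerator and denominator separately.
  f(x) = x^3   ⇒   f'(x) = 3·x^2
  g(x) = tan(x)   ⇒   g'(x) = tan(x)^2 + 1
  lim(x→0) f'(x)/g'(x) = lim(x→0) (3·x^2)/(tan(x)^2 + 1)
  = 0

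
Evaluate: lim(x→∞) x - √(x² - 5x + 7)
This is an ∞-∞ indeterminate form.

Combine fractions or rationalize to convert ∞-∞ to 0/0 form:
  lim(x→∞) x - √(x² - 5x + 7) = 5/2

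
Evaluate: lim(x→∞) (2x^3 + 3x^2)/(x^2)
This is an ∞/∞ indeterminate form.

Apply L'Hôpital's rule: differentiate numerator and denominator separately.
  f(x) = 2·x^3 + 3·x^2   ⇒   f'(x) = 6·x^2 + 6·x
  g(x) = x^2   ⇒   g'(x) = 2·x
  lim(x→∞) f'(x)/g'(x) = lim(x→∞) (6·x^2 + 6·x)/(2·x)
  = ∞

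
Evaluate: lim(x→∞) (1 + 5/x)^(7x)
This is an exponential indeterminate form.

For exponential indeterminate forms, take the natural log:
  Let L = lim(x→∞) (1 + 5/x)^(7x)
  Then ln(L) = lim(x→∞) [exponent × ln(base)]
  Evaluate using L'Hôpital or standard limits, then exponentiate.
  L = e^(35)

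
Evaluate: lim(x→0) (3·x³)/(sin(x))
This is a 0/0 indeterminate form.

Apply L'Hôpital's rule: differentiate numerator and denominator separately.
  f(x) = 3·x^3   ⇒   f'(x) = 9·x^2
  g(x) = sin(x)   ⇒   g'(x) = cos(x)
  lim(x→0) f'(x)/g'(x) = lim(x→0) (9·x^2)/(cos(x))
  = 0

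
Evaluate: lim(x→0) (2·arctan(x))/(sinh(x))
This is a 0/0 indeterminate form.

Apply L'Hôpital's rule: differentiate numerator and denominator separately.
  f(x) = 2·atan(x)   ⇒   f'(x) = 2/(x^2 + 1)
  g(x) = sinh(x)   ⇒   g'(x) = cosh(x)
  lim(x→0) f'(x)/g'(x) = lim(x→0) (2/(x^2 + 1))/(cosh(x))
  = 2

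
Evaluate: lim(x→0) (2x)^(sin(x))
This is an exponential indeterminate form.

For exponential indeterminate forms, take the natural log:
  Let L = lim(x→0) (2x)^(sin(x))
  Then ln(L) = lim(x→0) [exponent × ln(base)]
  Evaluate using L'Hôpital or standard limits, then exponentiate.
  L = 1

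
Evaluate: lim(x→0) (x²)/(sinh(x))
This is a 0/0 indeterminate form.

Apply L'Hôpital's rule: differentiate numerator and denominator separately.
  f(x) = x^2   ⇒   f'(x) = 2·x
  g(x) = sinh(x)   ⇒   g'(x) = cosh(x)
  lim(x→0) f'(x)/g'(x) = lim(x→0) (2·x)/(cosh(x))
  = 0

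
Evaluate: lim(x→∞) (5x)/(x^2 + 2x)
This is an ∞/∞ indeterminate form.

Apply L'Hôpital's rule: differentiate numerator and denominator separately.
  f(x) = 5·x   ⇒   f'(x) = 5
  g(x) = x^2 + 2·x   ⇒   g'(x) = 2·x + 2
  lim(x→∞) f'(x)/g'(x) = lim(x→∞) (5)/(2·x + 2)
  = 0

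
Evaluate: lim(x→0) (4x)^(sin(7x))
This is an exponential indeterminate form.

For exponential indeterminate forms, take the natural log:
  Let L = lim(x→0) (4x)^(sin(7x))
  Then ln(L) = lim(x→0) [exponent × ln(base)]
  Evaluate using L'Hôpital or standard limits, then exponentiate.
  L = 1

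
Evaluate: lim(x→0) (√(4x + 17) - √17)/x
This is a standard limit.

Factor or rationalize the expression:
  lim(x→0) (√(4x + 17) - √17)/x = 2·sqrt(17)/17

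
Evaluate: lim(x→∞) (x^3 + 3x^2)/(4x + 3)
This is an ∞/∞ indeterminate form.

Apply L'Hôpital's rule: differentiate numerator and denominator separately.
  f(x) = x^3 + 3·x^2   ⇒   f'(x) = 3·x^2 + 6·x
  g(x) = 4·x + 3   ⇒   g'(x) = 4
  lim(x→∞) f'(x)/g'(x) = lim(x→∞) (3·x^2 + 6·x)/(4)
  = ∞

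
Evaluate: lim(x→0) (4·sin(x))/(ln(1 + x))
This is a 0/0 indeterminate form.

Apply L'Hôpital's rule: differentiate numerator and denominator separately.
  f(x) = 4·sin(x)   ⇒   f'(x) = 4·cos(x)
  g(x) = ln(x + 1)   ⇒   g'(x) = 1/(x + 1)
  lim(x→0) f'(x)/g'(x) = lim(x→0) (4·cos(x))/(1/(x + 1))
  = 4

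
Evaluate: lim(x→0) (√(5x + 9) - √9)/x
This is a standard limit.

Factor or rationalize the expression:
  lim(x→0) (√(5x + 9) - √9)/x = 5/6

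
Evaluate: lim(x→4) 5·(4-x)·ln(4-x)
This is a 0·∞ indeterminate form.

Rewrite 0·∞ as a quotient (0/0 or ∞/∞ form), then apply L'Hôpital's rule:
  lim(x→4) 5·(4-x)·ln(4-x) = 0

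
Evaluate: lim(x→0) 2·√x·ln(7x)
This is a 0·∞ indeterminate form.

Rewrite 0·∞ as a quotient (0/0 or ∞/∞ form), then apply L'Hôpital's rule:
  lim(x→0) 2·√x·ln(7x) = 0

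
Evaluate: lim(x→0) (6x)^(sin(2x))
This is an exponential indeterminate form.

For exponential indeterminate forms, take the natural log:
  Let L = lim(x→0) (6x)^(sin(2x))
  Then ln(L) = lim(x→0) [exponent × ln(base)]
  Evaluate using L'Hôpital or standard limits, then exponentiate.
  L = 1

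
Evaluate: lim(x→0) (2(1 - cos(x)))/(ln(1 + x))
This is a 0/0 indeterminate form.

Apply L'Hôpital's rule: differentiate numerator and denominator separately.
  f(x) = 2 - 2·cos(x)   ⇒   f'(x) = 2·sin(x)
  g(x) = ln(x + 1)   ⇒   g'(x) = 1/(x + 1)
  lim(x→0) f'(x)/g'(x) = lim(x→0) (2·sin(x))/(1/(x + 1))
  = 0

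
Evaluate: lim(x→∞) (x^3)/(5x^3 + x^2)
This is an ∞/∞ indeterminate form.

Apply L'Hôpital's rule: differentiate numerator and denominator separately.
  f(x) = x^3   ⇒   f'(x) = 3·x^2
  g(x) = 5·x^3 + x^2   ⇒   g'(x) = 15·x^2 + 2·x
  lim(x→∞) f'(x)/g'(x) = lim(x→∞) (3·x^2)/(15·x^2 + 2·x)
  = 1/5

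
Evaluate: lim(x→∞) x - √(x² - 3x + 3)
This is an ∞-∞ indeterminate form.

Combine fractions or rationalize to convert ∞-∞ to 0/0 form:
  lim(x→∞) x - √(x² - 3x + 3) = 3/2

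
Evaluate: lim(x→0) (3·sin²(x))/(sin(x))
This is a 0/0 indeterminate form.

Apply L'Hôpital's rule: differentiate numerator and denominator separately.
  f(x) = 3·sin(x)^2   ⇒   f'(x) = 6·sin(x)·cos(x)
  g(x) = sin(x)   ⇒   g'(x) = cos(x)
  lim(x→0) f'(x)/g'(x) = lim(x→0) (6·sin(x)·cos(x))/(cos(x))
  = 0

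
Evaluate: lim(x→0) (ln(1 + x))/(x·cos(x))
This is a 0/0 indeterminate form.

Apply L'Hôpital's rule: differentiate numerator and denominator separately.
  f(x) = ln(x + 1)   ⇒   f'(x) = 1/(x + 1)
  g(x) = x·cos(x)   ⇒   g'(x) = -x·sin(x) + cos(x)
  lim(x→0) f'(x)/g'(x) = lim(x→0) (1/(x + 1))/(-x·sin(x) + cos(x))
  = 1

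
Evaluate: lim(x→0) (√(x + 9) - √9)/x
This is a standard limit.

Factor or rationalize the expression:
  lim(x→0) (√(x + 9) - √9)/x = 1/6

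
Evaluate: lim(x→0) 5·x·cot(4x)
This is a 0·∞ indeterminate form.

Rewrite 0·∞ as a quotient (0/0 or ∞/∞ form), then apply L'Hôpital's rule:
  lim(x→0) 5·x·cot(4x) = 5/4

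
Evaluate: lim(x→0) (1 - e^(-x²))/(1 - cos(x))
This is a 0/0 indeterminate form.

Apply L'Hôpital's rule: differentiate numerator and denominator separately.
  f(x) = 1 - e^(-x^2)   ⇒   f'(x) = 2·x·e^(-x^2)
  g(x) = 1 - cos(x)   ⇒   g'(x) = sin(x)
  lim(x→0) f'(x)/g'(x) = lim(x→0) (2·x·e^(-x^2))/(sin(x))
  = 2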